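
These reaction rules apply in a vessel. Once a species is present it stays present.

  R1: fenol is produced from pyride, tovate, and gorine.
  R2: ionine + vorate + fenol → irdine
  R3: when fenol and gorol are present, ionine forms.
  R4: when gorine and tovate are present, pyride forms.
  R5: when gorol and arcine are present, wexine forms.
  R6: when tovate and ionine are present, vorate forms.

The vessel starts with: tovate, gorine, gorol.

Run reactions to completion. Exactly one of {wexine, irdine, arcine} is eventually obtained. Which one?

irdine

gorine and tovate present → pyride forms (R4).
pyride, tovate, and gorine present → fenol forms (R1).
fenol and gorol present → ionine forms (R3).
tovate and ionine present → vorate forms (R6).
ionine, vorate, and fenol present → irdine forms (R2).
wexine would need gorol and arcine (R5), but arcine never forms. No rule produces arcine, and it is not given.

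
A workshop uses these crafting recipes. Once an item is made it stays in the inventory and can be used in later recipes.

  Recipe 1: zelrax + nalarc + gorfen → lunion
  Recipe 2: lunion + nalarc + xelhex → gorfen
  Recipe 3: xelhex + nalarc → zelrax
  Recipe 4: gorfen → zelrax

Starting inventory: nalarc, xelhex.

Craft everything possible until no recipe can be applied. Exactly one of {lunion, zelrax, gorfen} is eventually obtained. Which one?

xelhex + nalarc → zelrax (Recipe 3).
gorfen would need lunion, nalarc, and xelhex (Recipe 2), but lunion is never obtained. lunion would need zelrax, nalarc, and gorfen (Recipe 1), but gorfen is never obtained.

zelrax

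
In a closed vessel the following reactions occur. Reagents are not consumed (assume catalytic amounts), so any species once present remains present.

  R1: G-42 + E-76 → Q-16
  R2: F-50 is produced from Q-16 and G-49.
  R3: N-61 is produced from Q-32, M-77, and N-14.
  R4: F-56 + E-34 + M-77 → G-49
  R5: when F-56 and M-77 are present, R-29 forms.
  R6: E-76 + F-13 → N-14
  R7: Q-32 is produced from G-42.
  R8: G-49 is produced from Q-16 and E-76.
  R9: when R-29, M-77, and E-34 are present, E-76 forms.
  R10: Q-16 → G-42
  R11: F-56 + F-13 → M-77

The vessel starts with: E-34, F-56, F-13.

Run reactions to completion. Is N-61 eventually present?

No

N-61 would need Q-32, M-77, and N-14 (R3), but Q-32 never forms.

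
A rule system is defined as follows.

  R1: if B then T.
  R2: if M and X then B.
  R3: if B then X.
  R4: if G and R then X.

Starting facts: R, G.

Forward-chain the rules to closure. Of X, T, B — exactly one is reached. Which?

X

From G and R, R4 gives X.
B would need M and X (R2), but M is never established. T would need B (R1), but B is never established.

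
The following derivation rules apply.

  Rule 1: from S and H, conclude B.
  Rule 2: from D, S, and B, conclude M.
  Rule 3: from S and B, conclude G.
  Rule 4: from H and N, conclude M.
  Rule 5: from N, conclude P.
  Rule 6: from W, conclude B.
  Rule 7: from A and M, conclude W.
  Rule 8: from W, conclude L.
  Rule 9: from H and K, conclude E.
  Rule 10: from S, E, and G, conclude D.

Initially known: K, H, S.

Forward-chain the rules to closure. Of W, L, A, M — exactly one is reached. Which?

M

From S and H, Rule 1 gives B.
H and K hold, so E follows (Rule 9).
S and B hold, so G follows (Rule 3).
From S, E, and G, Rule 10 gives D.
From D, S, and B, Rule 2 gives M.
No rule produces A, and it is not given. W would need A and M (Rule 7), but A is never established. L would need W (Rule 8), but W is never established.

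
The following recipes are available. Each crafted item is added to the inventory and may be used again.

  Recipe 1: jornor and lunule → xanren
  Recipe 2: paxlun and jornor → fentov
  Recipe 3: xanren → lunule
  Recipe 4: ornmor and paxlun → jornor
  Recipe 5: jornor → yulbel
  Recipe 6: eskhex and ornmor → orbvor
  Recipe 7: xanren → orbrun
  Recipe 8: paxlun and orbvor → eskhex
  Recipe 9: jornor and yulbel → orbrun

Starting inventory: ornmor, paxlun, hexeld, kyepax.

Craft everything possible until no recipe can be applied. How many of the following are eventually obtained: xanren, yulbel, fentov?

ornmor and paxlun → jornor (Recipe 4).
paxlun and jornor → fentov (Recipe 2).
jornor → yulbel (Recipe 5).
xanren would need jornor and lunule (Recipe 1), but lunule is never obtained.
yulbel: reached.
fentov: reached.
Reached: yulbel and fentov — 2 of the 3.

2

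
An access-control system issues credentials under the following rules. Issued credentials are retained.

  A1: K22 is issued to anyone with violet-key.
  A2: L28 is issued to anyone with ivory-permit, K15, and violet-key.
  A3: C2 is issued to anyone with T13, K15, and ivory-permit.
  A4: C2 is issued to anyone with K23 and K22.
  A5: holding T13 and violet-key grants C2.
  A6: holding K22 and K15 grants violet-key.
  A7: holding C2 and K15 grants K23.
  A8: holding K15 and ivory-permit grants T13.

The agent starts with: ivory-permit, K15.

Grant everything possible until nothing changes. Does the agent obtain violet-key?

violet-key would need K22 and K15 (A6), but K22 is never granted.

No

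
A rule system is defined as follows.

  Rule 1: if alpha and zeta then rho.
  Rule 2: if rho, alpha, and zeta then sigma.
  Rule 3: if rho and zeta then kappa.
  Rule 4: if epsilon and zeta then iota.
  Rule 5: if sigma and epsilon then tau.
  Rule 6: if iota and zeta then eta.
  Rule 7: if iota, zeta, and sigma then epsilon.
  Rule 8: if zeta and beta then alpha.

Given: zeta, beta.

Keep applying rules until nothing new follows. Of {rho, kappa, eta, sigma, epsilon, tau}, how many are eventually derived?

From zeta and beta, Rule 8 gives alpha.
alpha and zeta hold, so rho follows (Rule 1).
From rho, alpha, and zeta, Rule 2 gives sigma.
rho and zeta hold, so kappa follows (Rule 3).
rho: reached.
kappa: reached.
eta would need iota and zeta (Rule 6), but iota is never established.
sigma: reached.
epsilon would need iota, zeta, and sigma (Rule 7), but iota is never established.
tau would need sigma and epsilon (Rule 5), but epsilon is never established.
Reached: rho, kappa, and sigma — 3 of the 6.

3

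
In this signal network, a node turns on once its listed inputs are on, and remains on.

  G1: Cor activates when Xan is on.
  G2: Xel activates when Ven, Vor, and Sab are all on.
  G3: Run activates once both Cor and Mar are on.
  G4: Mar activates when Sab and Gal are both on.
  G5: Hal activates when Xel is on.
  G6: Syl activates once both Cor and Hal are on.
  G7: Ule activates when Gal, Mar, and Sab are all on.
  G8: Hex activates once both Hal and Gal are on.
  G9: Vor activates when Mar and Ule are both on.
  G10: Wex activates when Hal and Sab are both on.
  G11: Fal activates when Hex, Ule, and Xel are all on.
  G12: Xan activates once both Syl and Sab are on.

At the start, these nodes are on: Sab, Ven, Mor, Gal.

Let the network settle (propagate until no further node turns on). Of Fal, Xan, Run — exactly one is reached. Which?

Fal

Sab and Gal are on, so Mar activates (G4).
Gal, Mar, and Sab are on, so Ule activates (G7).
Mar and Ule are on, so Vor activates (G9).
G2: Ven, Vor, and Sab on → Xel on.
G5: Xel on → Hal on.
Hal and Gal are on, so Hex activates (G8).
Hex, Ule, and Xel are on, so Fal activates (G11).
Xan would need Syl and Sab (G12), but Syl never turns on. Run would need Cor and Mar (G3), but Cor never turns on.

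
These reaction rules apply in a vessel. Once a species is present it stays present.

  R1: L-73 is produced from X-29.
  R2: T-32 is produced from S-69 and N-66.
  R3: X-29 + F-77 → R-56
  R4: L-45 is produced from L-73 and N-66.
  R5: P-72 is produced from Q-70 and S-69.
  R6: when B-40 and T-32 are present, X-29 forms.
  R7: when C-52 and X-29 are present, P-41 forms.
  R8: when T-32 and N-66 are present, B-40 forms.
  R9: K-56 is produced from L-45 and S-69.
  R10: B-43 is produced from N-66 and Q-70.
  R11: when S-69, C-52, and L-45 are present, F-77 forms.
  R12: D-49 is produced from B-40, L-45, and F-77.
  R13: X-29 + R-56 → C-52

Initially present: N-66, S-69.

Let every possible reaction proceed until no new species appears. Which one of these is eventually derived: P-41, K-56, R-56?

K-56

S-69 and N-66 present → T-32 forms (R2).
T-32 and N-66 present → B-40 forms (R8).
B-40 and T-32 present → X-29 forms (R6).
X-29 present → L-73 forms (R1).
L-73 and N-66 present → L-45 forms (R4).
L-45 and S-69 present → K-56 forms (R9).
P-41 would need C-52 and X-29 (R7), but C-52 never forms. R-56 would need X-29 and F-77 (R3), but F-77 never forms.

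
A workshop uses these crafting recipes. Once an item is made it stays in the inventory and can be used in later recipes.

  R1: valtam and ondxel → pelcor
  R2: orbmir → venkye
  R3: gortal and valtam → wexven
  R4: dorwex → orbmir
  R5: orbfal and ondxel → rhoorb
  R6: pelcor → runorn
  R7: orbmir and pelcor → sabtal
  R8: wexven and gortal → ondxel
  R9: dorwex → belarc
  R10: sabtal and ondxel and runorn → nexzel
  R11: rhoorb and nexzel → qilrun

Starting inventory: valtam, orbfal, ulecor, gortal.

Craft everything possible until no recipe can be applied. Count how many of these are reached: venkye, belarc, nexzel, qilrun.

venkye would need orbmir (R2), but orbmir is never obtained.
belarc would need dorwex (R9), but dorwex is never obtained.
nexzel would need sabtal, ondxel, and runorn (R10), but sabtal is never obtained.
qilrun would need rhoorb and nexzel (R11), but nexzel is never obtained.
None of the 4 are reached.

0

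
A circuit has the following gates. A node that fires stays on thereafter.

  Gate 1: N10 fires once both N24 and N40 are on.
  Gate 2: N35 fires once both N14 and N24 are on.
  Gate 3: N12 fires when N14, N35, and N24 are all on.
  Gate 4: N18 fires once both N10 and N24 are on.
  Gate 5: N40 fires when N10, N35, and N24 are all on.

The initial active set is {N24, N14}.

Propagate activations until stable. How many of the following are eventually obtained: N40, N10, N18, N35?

Gate 2: N14 and N24 on → N35 on.
N40 would need N10, N35, and N24 (Gate 5), but N10 never turns on.
N10 would need N24 and N40 (Gate 1), but N40 never turns on.
N18 would need N10 and N24 (Gate 4), but N10 never turns on.
N35: reached.
Reached: N35 — 1 of the 4.

1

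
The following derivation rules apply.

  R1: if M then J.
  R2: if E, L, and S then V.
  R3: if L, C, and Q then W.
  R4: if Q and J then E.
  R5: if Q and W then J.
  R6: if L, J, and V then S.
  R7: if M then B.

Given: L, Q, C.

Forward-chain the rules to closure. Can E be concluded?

Yes

From L, C, and Q, R3 gives W.
Q and W hold, so J follows (R5).
From Q and J, R4 gives E.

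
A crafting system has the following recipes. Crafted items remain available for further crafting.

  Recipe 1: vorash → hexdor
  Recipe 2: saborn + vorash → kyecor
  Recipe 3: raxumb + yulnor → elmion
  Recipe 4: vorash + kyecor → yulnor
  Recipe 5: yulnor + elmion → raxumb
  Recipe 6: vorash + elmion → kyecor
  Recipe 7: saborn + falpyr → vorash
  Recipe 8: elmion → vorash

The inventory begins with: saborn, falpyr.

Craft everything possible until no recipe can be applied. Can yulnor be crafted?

Yes

saborn + falpyr → vorash (Recipe 7).
Using Recipe 2, saborn and vorash make kyecor.
vorash + kyecor → yulnor (Recipe 4).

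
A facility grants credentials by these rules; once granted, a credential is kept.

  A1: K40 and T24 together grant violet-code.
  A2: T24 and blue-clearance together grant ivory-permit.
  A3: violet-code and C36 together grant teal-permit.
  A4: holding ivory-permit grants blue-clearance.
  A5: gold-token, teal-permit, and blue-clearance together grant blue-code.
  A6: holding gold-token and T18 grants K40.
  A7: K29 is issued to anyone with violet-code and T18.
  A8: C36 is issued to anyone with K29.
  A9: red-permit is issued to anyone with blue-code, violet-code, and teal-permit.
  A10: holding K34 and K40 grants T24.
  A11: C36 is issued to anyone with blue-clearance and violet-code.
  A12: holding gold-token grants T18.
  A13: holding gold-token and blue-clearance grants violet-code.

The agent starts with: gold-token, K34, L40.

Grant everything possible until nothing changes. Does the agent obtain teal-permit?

Holding gold-token grants T18 (A12).
Holding gold-token and T18 grants K40 (A6).
Holding K34 and K40 grants T24 (A10).
Holding K40 and T24 grants violet-code (A1).
Holding violet-code and T18 grants K29 (A7).
Holding K29 grants C36 (A8).
Holding violet-code and C36 grants teal-permit (A3).

Yes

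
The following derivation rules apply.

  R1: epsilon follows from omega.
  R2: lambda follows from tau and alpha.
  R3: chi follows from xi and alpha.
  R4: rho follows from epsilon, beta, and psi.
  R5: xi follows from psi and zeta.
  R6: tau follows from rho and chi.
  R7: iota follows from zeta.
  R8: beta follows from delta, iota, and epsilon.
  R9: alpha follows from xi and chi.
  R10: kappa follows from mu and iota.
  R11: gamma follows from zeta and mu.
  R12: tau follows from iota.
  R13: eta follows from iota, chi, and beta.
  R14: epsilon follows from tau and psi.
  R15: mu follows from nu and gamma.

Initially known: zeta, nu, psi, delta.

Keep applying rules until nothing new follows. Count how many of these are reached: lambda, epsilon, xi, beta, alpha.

psi and zeta hold, so xi follows (R5).
zeta holds, so iota follows (R7).
iota holds, so tau follows (R12).
tau and psi hold, so epsilon follows (R14).
From delta, iota, and epsilon, R8 gives beta.
lambda would need tau and alpha (R2), but alpha is never established.
epsilon: reached.
xi: reached.
beta: reached.
alpha would need xi and chi (R9), but chi is never established.
Reached: epsilon, xi, and beta — 3 of the 5.

3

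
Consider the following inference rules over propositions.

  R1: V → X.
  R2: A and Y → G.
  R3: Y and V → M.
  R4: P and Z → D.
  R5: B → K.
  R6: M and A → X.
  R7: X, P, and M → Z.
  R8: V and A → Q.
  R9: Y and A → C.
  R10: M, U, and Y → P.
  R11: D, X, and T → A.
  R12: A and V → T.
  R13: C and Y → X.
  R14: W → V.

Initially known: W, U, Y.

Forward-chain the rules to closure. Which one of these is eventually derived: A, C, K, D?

W holds, so V follows (R14).
V holds, so X follows (R1).
Y and V hold, so M follows (R3).
M, U, and Y hold, so P follows (R10).
From X, P, and M, R7 gives Z.
P and Z hold, so D follows (R4).
C would need Y and A (R9), but A is never established. K would need B (R5), but B is never established. A would need D, X, and T (R11), but T is never established.

D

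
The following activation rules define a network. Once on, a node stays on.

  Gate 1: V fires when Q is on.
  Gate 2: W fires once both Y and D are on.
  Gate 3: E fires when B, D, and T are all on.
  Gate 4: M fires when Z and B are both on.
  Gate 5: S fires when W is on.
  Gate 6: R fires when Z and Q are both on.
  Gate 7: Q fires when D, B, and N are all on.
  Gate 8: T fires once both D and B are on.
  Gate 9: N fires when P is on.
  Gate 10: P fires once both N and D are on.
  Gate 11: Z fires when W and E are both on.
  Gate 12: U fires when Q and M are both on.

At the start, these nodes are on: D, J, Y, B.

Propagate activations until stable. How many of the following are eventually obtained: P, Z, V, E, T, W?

4

Gate 2: Y and D on → W on.
Gate 8: D and B on → T on.
Gate 3: B, D, and T on → E on.
W and E are on, so Z fires (Gate 11).
P would need N and D (Gate 10), but N never turns on.
Z: reached.
V would need Q (Gate 1), but Q never turns on.
E: reached.
T: reached.
W: reached.
Reached: Z, E, T, and W — 4 of the 6.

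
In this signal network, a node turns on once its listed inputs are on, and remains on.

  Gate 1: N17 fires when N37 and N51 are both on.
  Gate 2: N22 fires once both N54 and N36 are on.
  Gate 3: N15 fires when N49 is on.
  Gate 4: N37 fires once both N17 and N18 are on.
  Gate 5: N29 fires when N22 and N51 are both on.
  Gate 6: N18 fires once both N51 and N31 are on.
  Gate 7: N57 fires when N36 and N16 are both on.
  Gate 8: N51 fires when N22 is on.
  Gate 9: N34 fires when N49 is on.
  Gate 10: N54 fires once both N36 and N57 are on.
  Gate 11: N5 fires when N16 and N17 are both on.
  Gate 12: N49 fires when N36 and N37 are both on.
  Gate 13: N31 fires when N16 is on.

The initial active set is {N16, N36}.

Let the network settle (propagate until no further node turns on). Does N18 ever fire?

Yes

Gate 13: N16 on → N31 on.
N36 and N16 are on, so N57 fires (Gate 7).
Gate 10: N36 and N57 on → N54 on.
Gate 2: N54 and N36 on → N22 on.
Gate 8: N22 on → N51 on.
N51 and N31 are on, so N18 fires (Gate 6).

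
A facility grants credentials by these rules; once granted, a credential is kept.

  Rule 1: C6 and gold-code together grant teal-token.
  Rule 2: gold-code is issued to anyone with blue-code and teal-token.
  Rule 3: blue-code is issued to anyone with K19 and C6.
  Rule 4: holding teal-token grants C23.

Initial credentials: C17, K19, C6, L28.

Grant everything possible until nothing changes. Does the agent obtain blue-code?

Holding K19 and C6 grants blue-code (Rule 3).

Yes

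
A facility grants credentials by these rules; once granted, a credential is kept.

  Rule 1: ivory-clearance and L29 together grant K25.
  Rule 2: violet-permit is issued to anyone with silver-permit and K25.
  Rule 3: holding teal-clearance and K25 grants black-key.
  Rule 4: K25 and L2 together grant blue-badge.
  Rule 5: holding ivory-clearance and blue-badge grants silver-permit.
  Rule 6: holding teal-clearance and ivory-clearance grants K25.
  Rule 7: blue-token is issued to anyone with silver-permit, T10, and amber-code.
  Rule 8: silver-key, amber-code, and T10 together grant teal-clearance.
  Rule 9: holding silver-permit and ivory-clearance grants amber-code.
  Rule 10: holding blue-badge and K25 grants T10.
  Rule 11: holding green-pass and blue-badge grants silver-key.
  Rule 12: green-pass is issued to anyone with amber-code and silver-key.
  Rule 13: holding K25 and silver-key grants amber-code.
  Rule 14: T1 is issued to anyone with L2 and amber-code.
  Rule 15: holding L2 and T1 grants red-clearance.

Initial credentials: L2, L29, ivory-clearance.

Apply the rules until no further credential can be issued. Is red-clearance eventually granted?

Yes

Holding ivory-clearance and L29 grants K25 (Rule 1).
Holding K25 and L2 grants blue-badge (Rule 4).
Holding ivory-clearance and blue-badge grants silver-permit (Rule 5).
Holding silver-permit and ivory-clearance grants amber-code (Rule 9).
Holding L2 and amber-code grants T1 (Rule 14).
Holding L2 and T1 grants red-clearance (Rule 15).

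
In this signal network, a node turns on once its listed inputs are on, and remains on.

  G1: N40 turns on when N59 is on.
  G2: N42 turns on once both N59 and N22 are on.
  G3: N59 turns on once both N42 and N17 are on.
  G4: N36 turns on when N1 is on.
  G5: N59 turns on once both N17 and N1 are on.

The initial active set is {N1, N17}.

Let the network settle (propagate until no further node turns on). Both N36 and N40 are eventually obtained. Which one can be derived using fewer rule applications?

N36

N36: G4: N1 on → N36 on. [1 rule application]
N40: G5: N17 and N1 on → N59 on. N59 is on, so N40 turns on (G1). [2 rule applications]
N36 needs fewer.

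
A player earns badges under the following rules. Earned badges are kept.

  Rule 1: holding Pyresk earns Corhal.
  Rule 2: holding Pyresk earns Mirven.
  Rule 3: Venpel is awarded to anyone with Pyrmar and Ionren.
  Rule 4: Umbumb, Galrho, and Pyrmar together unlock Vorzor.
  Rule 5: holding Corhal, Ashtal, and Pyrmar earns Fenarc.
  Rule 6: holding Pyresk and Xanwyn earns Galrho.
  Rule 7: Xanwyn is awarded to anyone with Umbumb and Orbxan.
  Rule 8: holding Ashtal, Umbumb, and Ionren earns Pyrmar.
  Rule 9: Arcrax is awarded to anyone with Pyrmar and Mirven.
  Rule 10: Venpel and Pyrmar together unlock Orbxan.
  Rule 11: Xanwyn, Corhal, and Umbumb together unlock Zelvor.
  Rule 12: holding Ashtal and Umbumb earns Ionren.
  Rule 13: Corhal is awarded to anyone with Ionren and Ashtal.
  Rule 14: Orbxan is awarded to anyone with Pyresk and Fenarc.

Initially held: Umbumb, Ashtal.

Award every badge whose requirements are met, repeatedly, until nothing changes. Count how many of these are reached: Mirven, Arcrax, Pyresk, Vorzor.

0

Mirven would need Pyresk (Rule 2), but Pyresk is never earned.
Arcrax would need Pyrmar and Mirven (Rule 9), but Mirven is never earned.
No rule produces Pyresk, and it is not given.
Vorzor would need Umbumb, Galrho, and Pyrmar (Rule 4), but Galrho is never earned.
None of the 4 are reached.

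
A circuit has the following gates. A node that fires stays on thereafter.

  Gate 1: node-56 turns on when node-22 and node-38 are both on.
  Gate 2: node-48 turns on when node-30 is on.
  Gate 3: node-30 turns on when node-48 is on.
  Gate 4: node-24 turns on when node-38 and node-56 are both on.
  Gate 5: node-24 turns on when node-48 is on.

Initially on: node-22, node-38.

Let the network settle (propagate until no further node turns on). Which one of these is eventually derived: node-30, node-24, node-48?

Gate 1: node-22 and node-38 on → node-56 on.
Gate 4: node-38 and node-56 on → node-24 on.
node-48 would need node-30 (Gate 2), but node-30 never turns on. node-30 would need node-48 (Gate 3), but node-48 never turns on.

node-24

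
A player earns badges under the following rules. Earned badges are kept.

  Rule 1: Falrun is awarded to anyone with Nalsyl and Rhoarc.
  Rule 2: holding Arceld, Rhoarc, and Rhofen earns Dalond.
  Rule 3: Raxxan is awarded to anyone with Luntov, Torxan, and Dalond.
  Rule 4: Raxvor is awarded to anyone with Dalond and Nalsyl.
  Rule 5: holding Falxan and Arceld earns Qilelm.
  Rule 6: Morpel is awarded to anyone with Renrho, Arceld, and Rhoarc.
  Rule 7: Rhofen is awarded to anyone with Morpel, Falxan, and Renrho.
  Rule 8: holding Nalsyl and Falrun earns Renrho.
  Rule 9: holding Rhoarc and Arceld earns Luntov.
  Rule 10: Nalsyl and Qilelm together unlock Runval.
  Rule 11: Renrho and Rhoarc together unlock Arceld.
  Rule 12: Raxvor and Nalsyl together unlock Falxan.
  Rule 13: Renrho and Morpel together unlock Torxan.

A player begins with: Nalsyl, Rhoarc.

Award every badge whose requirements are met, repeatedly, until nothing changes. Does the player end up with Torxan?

Yes

With Nalsyl and Rhoarc, Falrun is earned (Rule 1).
With Nalsyl and Falrun, Renrho is earned (Rule 8).
With Renrho and Rhoarc, Arceld is earned (Rule 11).
With Renrho, Arceld, and Rhoarc, Morpel is earned (Rule 6).
With Renrho and Morpel, Torxan is earned (Rule 13).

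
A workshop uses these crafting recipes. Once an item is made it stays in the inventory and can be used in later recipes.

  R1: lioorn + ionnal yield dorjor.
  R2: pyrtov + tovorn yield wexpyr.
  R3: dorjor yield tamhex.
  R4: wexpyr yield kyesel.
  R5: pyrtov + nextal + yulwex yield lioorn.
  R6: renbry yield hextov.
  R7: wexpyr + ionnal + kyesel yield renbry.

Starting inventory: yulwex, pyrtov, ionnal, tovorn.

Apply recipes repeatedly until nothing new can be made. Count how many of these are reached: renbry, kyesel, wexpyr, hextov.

4

Using R2, pyrtov and tovorn make wexpyr.
Using R4, wexpyr makes kyesel.
wexpyr + ionnal + kyesel → renbry (R7).
renbry → hextov (R6).
renbry: reached.
kyesel: reached.
wexpyr: reached.
hextov: reached.
All 4 are reached.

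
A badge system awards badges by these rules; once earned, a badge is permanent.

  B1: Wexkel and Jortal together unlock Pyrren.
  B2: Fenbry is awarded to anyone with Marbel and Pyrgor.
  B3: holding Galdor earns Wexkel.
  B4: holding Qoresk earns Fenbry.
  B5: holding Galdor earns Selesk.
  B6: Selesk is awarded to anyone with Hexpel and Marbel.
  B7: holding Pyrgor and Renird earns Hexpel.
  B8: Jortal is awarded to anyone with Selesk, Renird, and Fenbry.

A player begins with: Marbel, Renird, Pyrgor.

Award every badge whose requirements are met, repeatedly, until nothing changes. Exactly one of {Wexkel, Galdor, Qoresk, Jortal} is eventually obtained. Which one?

Jortal

With Pyrgor and Renird, Hexpel is earned (B7).
With Marbel and Pyrgor, Fenbry is earned (B2).
With Hexpel and Marbel, Selesk is earned (B6).
With Selesk, Renird, and Fenbry, Jortal is earned (B8).
Wexkel would need Galdor (B3), but Galdor is never earned. No rule produces Galdor, and it is not given. No rule produces Qoresk, and it is not given.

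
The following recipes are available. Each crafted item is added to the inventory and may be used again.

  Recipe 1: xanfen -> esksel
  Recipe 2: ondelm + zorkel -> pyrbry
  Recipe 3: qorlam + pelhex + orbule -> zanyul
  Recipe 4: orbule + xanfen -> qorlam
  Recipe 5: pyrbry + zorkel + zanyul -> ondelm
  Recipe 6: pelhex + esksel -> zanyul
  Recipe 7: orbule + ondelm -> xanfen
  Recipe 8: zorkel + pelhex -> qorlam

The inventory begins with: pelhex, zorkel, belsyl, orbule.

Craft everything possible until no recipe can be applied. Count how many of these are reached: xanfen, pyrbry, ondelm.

0

xanfen would need orbule and ondelm (Recipe 7), but ondelm is never obtained.
pyrbry would need ondelm and zorkel (Recipe 2), but ondelm is never obtained.
ondelm would need pyrbry, zorkel, and zanyul (Recipe 5), but pyrbry is never obtained.
None of the 3 are reached.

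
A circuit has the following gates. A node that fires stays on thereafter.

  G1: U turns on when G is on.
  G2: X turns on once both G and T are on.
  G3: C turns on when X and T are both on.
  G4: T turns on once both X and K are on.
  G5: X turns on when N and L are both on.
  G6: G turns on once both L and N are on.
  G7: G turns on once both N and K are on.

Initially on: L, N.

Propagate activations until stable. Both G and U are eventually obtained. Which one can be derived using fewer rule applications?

G

G: G6: L and N on → G on. [1 rule application]
U: G6: L and N on → G on. G is on, so U turns on (G1). [2 rule applications]
G needs fewer.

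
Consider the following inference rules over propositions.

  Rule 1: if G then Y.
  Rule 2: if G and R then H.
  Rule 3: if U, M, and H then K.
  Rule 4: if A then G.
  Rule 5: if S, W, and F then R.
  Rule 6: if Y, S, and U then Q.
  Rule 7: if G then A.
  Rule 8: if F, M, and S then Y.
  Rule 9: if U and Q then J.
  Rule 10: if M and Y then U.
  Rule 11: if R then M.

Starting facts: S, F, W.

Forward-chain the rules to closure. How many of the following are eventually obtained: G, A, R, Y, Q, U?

S, W, and F hold, so R follows (Rule 5).
R holds, so M follows (Rule 11).
From F, M, and S, Rule 8 gives Y.
M and Y hold, so U follows (Rule 10).
Y, S, and U hold, so Q follows (Rule 6).
G would need A (Rule 4), but A is never established.
A would need G (Rule 7), but G is never established.
R: reached.
Y: reached.
Q: reached.
U: reached.
Reached: R, Y, Q, and U — 4 of the 6.

4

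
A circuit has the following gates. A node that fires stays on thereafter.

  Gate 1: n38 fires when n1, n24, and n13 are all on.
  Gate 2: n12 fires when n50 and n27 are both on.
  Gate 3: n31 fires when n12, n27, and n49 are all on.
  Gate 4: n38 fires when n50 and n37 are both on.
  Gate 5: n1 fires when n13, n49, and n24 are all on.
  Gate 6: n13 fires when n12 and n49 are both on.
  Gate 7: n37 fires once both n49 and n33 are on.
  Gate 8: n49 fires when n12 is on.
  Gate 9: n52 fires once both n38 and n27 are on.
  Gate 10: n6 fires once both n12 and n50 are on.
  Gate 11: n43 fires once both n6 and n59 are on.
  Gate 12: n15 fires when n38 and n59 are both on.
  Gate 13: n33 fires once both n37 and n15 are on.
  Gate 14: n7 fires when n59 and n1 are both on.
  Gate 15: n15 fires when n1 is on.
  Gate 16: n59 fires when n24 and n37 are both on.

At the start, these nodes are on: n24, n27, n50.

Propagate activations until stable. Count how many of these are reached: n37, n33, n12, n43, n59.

1

Gate 2: n50 and n27 on → n12 on.
n37 would need n49 and n33 (Gate 7), but n33 never turns on.
n33 would need n37 and n15 (Gate 13), but n37 never turns on.
n12: reached.
n43 would need n6 and n59 (Gate 11), but n59 never turns on.
n59 would need n24 and n37 (Gate 16), but n37 never turns on.
Reached: n12 — 1 of the 5.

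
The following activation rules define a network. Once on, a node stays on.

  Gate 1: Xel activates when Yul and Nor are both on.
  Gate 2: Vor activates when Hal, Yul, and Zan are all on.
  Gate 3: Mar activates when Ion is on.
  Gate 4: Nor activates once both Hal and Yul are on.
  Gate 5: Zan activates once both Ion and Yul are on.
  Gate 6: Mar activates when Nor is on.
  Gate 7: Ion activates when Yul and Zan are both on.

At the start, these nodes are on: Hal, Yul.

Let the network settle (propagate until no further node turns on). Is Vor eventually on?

No

Vor would need Hal, Yul, and Zan (Gate 2), but Zan never turns on.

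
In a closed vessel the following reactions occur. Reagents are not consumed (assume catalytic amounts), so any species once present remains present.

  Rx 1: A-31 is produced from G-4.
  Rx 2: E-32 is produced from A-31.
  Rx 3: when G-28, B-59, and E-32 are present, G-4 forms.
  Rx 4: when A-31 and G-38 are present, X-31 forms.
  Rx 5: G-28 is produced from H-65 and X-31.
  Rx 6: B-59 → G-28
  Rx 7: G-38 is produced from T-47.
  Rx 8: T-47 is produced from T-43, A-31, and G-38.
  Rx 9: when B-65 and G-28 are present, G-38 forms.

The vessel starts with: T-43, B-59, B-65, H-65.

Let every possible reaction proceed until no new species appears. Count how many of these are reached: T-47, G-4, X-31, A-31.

T-47 would need T-43, A-31, and G-38 (Rx 8), but A-31 never forms.
G-4 would need G-28, B-59, and E-32 (Rx 3), but E-32 never forms.
X-31 would need A-31 and G-38 (Rx 4), but A-31 never forms.
A-31 would need G-4 (Rx 1), but G-4 never forms.
None of the 4 are reached.

0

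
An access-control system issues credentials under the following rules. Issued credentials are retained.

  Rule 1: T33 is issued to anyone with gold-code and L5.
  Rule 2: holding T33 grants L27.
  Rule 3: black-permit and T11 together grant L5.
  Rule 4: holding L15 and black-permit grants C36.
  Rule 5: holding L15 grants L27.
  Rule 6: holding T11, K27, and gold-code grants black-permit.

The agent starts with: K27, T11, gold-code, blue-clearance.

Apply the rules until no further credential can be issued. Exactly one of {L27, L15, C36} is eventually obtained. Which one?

L27

Holding T11, K27, and gold-code grants black-permit (Rule 6).
Holding black-permit and T11 grants L5 (Rule 3).
Holding gold-code and L5 grants T33 (Rule 1).
Holding T33 grants L27 (Rule 2).
C36 would need L15 and black-permit (Rule 4), but L15 is never granted. No rule produces L15, and it is not given.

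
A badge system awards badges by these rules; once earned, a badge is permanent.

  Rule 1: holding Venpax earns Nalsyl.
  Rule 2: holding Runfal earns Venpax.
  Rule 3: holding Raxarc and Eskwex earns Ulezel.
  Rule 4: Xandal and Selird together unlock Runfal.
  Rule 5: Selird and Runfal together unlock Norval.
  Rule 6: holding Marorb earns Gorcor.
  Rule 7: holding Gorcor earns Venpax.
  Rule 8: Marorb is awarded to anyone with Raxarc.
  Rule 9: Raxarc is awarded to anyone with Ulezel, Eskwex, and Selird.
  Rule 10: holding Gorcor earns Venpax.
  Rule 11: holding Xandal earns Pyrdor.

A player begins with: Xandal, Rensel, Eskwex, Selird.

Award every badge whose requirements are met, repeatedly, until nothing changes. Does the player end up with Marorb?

Marorb would need Raxarc (Rule 8), but Raxarc is never earned.

No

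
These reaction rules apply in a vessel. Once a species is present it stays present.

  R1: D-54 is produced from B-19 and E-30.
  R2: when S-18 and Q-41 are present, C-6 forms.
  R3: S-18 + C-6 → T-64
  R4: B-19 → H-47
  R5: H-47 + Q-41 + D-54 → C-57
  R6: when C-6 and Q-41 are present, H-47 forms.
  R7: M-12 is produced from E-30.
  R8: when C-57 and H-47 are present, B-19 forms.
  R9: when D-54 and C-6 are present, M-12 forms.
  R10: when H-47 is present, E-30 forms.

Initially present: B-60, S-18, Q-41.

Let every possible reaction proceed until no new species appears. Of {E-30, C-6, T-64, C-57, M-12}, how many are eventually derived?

S-18 and Q-41 present → C-6 forms (R2).
C-6 and Q-41 present → H-47 forms (R6).
S-18 and C-6 present → T-64 forms (R3).
H-47 present → E-30 forms (R10).
E-30 present → M-12 forms (R7).
E-30: reached.
C-6: reached.
T-64: reached.
C-57 would need H-47, Q-41, and D-54 (R5), but D-54 never forms.
M-12: reached.
Reached: E-30, C-6, T-64, and M-12 — 4 of the 5.

4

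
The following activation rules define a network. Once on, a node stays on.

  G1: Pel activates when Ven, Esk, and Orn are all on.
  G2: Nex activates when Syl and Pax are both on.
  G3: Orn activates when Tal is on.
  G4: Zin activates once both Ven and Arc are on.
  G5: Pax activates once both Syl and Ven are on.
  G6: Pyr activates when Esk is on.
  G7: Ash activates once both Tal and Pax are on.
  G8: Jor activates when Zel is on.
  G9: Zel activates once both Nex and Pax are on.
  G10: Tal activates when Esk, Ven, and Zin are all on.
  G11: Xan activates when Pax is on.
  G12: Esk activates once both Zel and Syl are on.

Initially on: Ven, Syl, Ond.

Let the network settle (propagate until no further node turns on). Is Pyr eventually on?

Syl and Ven are on, so Pax activates (G5).
G2: Syl and Pax on → Nex on.
Nex and Pax are on, so Zel activates (G9).
G12: Zel and Syl on → Esk on.
G6: Esk on → Pyr on.

Yes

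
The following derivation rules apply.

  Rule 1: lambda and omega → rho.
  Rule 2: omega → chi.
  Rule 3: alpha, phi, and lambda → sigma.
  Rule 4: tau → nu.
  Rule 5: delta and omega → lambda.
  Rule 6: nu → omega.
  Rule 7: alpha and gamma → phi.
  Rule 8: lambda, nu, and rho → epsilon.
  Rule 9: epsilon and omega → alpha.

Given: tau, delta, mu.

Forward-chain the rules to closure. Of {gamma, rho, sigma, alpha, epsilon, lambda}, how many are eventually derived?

From tau, Rule 4 gives nu.
From nu, Rule 6 gives omega.
From delta and omega, Rule 5 gives lambda.
lambda and omega hold, so rho follows (Rule 1).
lambda, nu, and rho hold, so epsilon follows (Rule 8).
epsilon and omega hold, so alpha follows (Rule 9).
No rule produces gamma, and it is not given.
rho: reached.
sigma would need alpha, phi, and lambda (Rule 3), but phi is never established.
alpha: reached.
epsilon: reached.
lambda: reached.
Reached: rho, alpha, epsilon, and lambda — 4 of the 6.

4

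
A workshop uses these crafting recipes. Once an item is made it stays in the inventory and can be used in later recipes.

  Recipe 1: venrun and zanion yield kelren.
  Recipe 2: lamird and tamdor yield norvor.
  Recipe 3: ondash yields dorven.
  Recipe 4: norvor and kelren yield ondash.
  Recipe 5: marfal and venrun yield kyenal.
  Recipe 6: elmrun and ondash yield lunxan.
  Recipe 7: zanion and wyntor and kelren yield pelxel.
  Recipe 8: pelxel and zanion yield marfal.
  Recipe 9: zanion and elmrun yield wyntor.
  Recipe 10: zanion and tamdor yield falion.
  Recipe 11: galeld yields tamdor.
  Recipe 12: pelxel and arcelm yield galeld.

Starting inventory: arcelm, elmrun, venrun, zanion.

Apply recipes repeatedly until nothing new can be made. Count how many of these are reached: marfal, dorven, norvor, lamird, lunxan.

zanion and elmrun → wyntor (Recipe 9).
Using Recipe 1, venrun and zanion make kelren.
zanion and wyntor and kelren → pelxel (Recipe 7).
pelxel and zanion → marfal (Recipe 8).
marfal: reached.
dorven would need ondash (Recipe 3), but ondash is never obtained.
norvor would need lamird and tamdor (Recipe 2), but lamird is never obtained.
No rule produces lamird, and it is not given.
lunxan would need elmrun and ondash (Recipe 6), but ondash is never obtained.
Reached: marfal — 1 of the 5.

1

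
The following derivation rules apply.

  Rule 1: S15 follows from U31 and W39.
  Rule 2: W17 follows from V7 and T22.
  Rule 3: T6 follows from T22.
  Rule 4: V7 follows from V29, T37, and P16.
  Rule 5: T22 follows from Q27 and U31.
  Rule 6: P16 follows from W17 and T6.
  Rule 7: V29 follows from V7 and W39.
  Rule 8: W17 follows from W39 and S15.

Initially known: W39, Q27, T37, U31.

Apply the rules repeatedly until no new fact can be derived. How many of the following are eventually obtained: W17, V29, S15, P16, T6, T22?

Q27 and U31 hold, so T22 follows (Rule 5).
U31 and W39 hold, so S15 follows (Rule 1).
W39 and S15 hold, so W17 follows (Rule 8).
T22 holds, so T6 follows (Rule 3).
W17 and T6 hold, so P16 follows (Rule 6).
W17: reached.
V29 would need V7 and W39 (Rule 7), but V7 is never established.
S15: reached.
P16: reached.
T6: reached.
T22: reached.
Reached: W17, S15, P16, T6, and T22 — 5 of the 6.

5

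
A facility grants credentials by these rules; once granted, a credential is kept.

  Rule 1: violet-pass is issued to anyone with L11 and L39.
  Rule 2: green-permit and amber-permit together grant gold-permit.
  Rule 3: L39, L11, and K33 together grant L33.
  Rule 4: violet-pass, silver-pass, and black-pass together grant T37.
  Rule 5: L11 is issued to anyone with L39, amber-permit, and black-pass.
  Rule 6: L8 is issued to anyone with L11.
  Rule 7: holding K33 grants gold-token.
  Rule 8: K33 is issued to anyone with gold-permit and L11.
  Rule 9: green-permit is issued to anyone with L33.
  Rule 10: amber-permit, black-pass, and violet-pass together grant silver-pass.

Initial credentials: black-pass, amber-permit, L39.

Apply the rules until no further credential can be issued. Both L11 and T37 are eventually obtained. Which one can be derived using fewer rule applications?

L11

L11: Holding L39, amber-permit, and black-pass grants L11 (Rule 5). [1 rule application]
T37: Holding L39, amber-permit, and black-pass grants L11 (Rule 5). Holding L11 and L39 grants violet-pass (Rule 1). Holding amber-permit, black-pass, and violet-pass grants silver-pass (Rule 10). Holding violet-pass, silver-pass, and black-pass grants T37 (Rule 4). [4 rule applications]
L11 needs fewer.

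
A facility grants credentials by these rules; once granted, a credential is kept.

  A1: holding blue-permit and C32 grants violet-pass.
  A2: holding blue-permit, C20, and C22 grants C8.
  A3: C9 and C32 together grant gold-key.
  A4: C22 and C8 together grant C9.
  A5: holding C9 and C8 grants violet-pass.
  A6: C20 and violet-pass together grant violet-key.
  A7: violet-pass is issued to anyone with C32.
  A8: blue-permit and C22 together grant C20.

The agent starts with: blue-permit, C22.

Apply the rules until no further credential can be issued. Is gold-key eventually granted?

gold-key would need C9 and C32 (A3), but C32 is never granted.

No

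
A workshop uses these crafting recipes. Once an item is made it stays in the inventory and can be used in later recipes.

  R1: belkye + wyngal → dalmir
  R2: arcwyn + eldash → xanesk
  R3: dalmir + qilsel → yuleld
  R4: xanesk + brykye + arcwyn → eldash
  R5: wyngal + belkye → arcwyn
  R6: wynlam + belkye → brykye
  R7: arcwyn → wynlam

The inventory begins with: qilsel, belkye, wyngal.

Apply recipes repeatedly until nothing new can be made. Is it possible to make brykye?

Yes

wyngal + belkye → arcwyn (R5).
arcwyn → wynlam (R7).
wynlam + belkye → brykye (R6).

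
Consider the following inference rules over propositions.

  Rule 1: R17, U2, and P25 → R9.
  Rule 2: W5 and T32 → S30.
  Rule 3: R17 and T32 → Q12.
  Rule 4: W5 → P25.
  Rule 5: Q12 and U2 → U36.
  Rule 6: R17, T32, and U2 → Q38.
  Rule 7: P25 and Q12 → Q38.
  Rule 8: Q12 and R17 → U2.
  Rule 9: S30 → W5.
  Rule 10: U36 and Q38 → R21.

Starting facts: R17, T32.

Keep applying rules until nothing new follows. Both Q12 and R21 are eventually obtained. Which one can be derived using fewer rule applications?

Q12: From R17 and T32, Rule 3 gives Q12. [1 rule application]
R21: From R17 and T32, Rule 3 gives Q12. From Q12 and R17, Rule 8 gives U2. Q12 and U2 hold, so U36 follows (Rule 5). From R17, T32, and U2, Rule 6 gives Q38. From U36 and Q38, Rule 10 gives R21. [5 rule applications]
Q12 needs fewer.

Q12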